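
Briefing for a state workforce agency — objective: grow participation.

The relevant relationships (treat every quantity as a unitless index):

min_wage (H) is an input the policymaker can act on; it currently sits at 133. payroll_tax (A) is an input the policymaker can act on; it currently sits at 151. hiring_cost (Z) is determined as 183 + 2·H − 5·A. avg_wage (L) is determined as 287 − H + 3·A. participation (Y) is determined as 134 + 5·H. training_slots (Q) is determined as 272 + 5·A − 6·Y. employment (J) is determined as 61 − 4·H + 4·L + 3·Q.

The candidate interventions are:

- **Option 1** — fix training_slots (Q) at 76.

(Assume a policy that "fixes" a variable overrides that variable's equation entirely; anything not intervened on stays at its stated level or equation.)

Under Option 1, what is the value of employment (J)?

Option 1 (Q := 76):
  H = 133
  A = 151
  L = 287 − 133 + 3·151 = 607
  Y = 134 + 5·133 = 799
  Q = 76
  J = 61 − 4·133 + 4·607 + 3·76 = 2185

2185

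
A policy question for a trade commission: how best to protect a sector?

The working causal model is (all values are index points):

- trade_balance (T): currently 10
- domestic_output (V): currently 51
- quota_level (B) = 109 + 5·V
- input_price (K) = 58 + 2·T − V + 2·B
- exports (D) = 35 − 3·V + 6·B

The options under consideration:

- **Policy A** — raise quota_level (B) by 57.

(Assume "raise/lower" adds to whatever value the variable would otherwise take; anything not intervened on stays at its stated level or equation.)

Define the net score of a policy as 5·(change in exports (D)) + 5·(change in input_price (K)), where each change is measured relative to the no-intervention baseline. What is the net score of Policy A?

Baseline:
  T = 10
  V = 51
  B = 109 + 5·51 = 364
  K = 58 + 2·10 − 51 + 2·364 = 755
  D = 35 − 3·51 + 6·364 = 2066
Policy A (B + 57):
  T = 10
  V = 51
  B = 109 + 5·51 (+57 from intervention) = 421
  K = 58 + 2·10 − 51 + 2·421 = 869
  D = 35 − 3·51 + 6·421 = 2408
ΔD = 2408 − 2066 = 342; ΔK = 869 − 755 = 114
Score = 5·342 + 5·114 = 2280

2280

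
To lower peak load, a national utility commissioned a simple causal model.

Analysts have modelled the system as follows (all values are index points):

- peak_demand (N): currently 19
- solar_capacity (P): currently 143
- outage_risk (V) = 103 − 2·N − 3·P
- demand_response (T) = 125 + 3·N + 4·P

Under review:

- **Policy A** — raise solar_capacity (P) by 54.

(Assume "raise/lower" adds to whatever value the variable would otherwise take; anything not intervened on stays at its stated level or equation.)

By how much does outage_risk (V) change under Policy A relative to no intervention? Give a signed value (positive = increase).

Baseline:
  N = 19
  P = 143
  V = 103 − 2·19 − 3·143 = -364
Policy A (P + 54):
  N = 19
  P = 143 + 54 = 197
  V = 103 − 2·19 − 3·197 = -526
Change in V: -526 − (-364) = -162

-162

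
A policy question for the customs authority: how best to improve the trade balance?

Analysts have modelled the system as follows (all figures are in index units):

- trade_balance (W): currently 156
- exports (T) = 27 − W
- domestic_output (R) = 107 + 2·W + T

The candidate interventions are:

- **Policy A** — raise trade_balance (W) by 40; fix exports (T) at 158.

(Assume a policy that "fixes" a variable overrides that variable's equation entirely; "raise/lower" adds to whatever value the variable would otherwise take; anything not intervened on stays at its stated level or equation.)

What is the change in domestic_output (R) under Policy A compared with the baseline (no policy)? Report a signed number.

Baseline:
  W = 156
  T = 27 − 156 = -129
  R = 107 + 2·156 + (-129) = 290
Policy A (W + 40, T := 158):
  W = 156 + 40 = 196
  T = 158
  R = 107 + 2·196 + 158 = 657
Change in R: 657 − 290 = 367

367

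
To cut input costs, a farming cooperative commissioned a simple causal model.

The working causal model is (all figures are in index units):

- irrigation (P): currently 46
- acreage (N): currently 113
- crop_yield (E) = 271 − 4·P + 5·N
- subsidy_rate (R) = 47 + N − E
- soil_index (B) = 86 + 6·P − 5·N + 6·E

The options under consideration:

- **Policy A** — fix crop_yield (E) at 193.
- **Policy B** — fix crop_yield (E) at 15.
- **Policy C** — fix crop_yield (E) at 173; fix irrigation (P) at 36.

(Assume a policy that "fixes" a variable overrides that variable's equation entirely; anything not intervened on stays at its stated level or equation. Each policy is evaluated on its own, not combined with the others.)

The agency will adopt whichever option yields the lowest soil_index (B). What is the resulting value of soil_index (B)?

Policy A (E := 193):
  P = 46
  N = 113
  E = 193
  B = 86 + 6·46 − 5·113 + 6·193 = 955
Policy B (E := 15):
  P = 46
  N = 113
  E = 15
  B = 86 + 6·46 − 5·113 + 6·15 = -113
Policy C (E := 173, P := 36):
  P = 36
  N = 113
  E = 173
  B = 86 + 6·36 − 5·113 + 6·173 = 775
Comparing — Policy A: B=955, Policy B: B=-113, Policy C: B=775. Lowest is -113 (Policy B).

-113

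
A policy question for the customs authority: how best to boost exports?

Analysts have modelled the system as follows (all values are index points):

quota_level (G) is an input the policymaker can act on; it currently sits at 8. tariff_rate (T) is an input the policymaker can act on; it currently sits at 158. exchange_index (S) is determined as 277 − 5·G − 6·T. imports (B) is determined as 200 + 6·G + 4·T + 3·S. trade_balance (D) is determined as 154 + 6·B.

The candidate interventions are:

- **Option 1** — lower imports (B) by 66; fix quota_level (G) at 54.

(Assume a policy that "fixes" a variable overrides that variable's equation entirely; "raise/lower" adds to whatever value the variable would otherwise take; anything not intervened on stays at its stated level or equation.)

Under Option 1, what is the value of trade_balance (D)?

Option 1 (B − 66, G := 54):
  G = 54
  T = 158
  S = 277 − 5·54 − 6·158 = -941
  B = 200 + 6·54 + 4·158 + 3·(-941) (−66 from intervention) = -1733
  D = 154 + 6·(-1733) = -10244

-10244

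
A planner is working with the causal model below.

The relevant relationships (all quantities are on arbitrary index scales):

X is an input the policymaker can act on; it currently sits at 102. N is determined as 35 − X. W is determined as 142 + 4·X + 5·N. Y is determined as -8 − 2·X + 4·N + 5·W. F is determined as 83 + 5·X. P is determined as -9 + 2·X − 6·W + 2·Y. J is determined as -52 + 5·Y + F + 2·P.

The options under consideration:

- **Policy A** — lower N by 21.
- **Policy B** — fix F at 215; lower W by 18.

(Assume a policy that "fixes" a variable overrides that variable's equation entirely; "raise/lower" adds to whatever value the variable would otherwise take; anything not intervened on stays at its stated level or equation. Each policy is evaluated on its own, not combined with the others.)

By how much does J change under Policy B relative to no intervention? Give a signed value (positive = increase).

-972

Baseline:
  X = 102
  N = 35 − 102 = -67
  W = 142 + 4·102 + 5·(-67) = 215
  Y = -8 − 2·102 + 4·(-67) + 5·215 = 595
  F = 83 + 5·102 = 593
  P = -9 + 2·102 − 6·215 + 2·595 = 95
  J = -52 + 5·595 + 593 + 2·95 = 3706
Policy B (F := 215, W − 18):
  X = 102
  N = 35 − 102 = -67
  W = 142 + 4·102 + 5·(-67) (−18 from intervention) = 197
  Y = -8 − 2·102 + 4·(-67) + 5·197 = 505
  F = 215
  P = -9 + 2·102 − 6·197 + 2·505 = 23
  J = -52 + 5·505 + 215 + 2·23 = 2734
Change in J: 2734 − 3706 = -972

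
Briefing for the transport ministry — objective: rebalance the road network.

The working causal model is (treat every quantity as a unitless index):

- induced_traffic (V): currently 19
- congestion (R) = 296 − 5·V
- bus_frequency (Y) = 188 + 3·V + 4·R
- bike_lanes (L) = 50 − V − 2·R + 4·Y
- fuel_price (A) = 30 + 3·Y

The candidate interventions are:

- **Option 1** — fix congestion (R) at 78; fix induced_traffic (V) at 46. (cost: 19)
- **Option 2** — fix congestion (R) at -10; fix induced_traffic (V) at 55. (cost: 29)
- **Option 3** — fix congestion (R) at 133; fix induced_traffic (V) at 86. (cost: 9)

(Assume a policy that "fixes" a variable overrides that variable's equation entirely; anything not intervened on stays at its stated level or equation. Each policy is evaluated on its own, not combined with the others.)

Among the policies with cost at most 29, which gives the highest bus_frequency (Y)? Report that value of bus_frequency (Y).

Option 1 (R := 78, V := 46):
  V = 46
  R = 78
  Y = 188 + 3·46 + 4·78 = 638
Option 2 (R := -10, V := 55):
  V = 55
  R = -10
  Y = 188 + 3·55 + 4·(-10) = 313
Option 3 (R := 133, V := 86):
  V = 86
  R = 133
  Y = 188 + 3·86 + 4·133 = 978
Comparing — Option 1: Y=638, Option 2: Y=313, Option 3: Y=978. Highest is 978 (Option 3).

978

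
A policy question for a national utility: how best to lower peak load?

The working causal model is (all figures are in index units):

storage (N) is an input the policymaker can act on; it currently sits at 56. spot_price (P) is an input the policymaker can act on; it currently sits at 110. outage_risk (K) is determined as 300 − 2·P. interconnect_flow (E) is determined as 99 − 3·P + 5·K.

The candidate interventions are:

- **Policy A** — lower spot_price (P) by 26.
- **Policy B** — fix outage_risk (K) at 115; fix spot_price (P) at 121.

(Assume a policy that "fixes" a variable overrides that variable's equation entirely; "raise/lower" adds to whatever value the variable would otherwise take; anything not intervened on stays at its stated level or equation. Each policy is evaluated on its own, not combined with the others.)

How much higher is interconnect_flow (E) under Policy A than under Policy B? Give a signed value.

Policy A (P − 26):
  P = 110 − 26 = 84
  K = 300 − 2·84 = 132
  E = 99 − 3·84 + 5·132 = 507
Policy B (K := 115, P := 121):
  P = 121
  K = 115
  E = 99 − 3·121 + 5·115 = 311
E: 507 − 311 = 196

196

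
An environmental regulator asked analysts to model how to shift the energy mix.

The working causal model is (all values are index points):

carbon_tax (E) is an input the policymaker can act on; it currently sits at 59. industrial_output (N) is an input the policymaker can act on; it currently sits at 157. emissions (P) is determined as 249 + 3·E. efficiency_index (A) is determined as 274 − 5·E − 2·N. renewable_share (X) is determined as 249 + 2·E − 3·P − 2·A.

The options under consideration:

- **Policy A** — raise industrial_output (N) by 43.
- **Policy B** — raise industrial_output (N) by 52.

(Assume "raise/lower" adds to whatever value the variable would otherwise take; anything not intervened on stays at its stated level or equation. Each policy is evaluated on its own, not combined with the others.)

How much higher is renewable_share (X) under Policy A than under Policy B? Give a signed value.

-36

Policy A (N + 43):
  E = 59
  N = 157 + 43 = 200
  P = 249 + 3·59 = 426
  A = 274 − 5·59 − 2·200 = -421
  X = 249 + 2·59 − 3·426 − 2·(-421) = -69
Policy B (N + 52):
  E = 59
  N = 157 + 52 = 209
  P = 249 + 3·59 = 426
  A = 274 − 5·59 − 2·209 = -439
  X = 249 + 2·59 − 3·426 − 2·(-439) = -33
X: -69 − (-33) = -36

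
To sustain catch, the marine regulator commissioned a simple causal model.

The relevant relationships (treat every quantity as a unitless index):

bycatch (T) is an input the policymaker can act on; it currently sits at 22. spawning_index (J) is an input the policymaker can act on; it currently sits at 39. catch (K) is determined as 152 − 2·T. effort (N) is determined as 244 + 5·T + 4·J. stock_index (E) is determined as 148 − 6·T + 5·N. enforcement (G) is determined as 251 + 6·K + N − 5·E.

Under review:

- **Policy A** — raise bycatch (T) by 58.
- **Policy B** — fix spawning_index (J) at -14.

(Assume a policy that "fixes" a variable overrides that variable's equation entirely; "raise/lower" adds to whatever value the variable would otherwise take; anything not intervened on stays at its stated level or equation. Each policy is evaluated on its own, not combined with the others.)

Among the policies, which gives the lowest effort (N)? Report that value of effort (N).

Policy A (T + 58):
  T = 22 + 58 = 80
  J = 39
  N = 244 + 5·80 + 4·39 = 800
Policy B (J := -14):
  T = 22
  J = -14
  N = 244 + 5·22 + 4·(-14) = 298
Comparing — Policy A: N=800, Policy B: N=298. Lowest is 298 (Policy B).

298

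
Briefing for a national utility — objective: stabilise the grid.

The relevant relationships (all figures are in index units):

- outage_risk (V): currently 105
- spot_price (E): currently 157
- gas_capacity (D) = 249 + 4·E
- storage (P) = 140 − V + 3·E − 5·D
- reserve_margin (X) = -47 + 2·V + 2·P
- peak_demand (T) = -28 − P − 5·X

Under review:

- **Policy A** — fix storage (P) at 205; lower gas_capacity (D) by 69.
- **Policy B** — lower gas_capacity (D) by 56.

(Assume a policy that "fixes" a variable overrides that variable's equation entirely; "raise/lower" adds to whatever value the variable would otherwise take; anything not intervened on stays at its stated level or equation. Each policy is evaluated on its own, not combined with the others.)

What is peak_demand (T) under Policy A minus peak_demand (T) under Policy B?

-41844

Policy A (P := 205, D − 69):
  V = 105
  E = 157
  D = 249 + 4·157 (−69 from intervention) = 808
  P = 205
  X = -47 + 2·105 + 2·205 = 573
  T = -28 − 205 − 5·573 = -3098
Policy B (D − 56):
  V = 105
  E = 157
  D = 249 + 4·157 (−56 from intervention) = 821
  P = 140 − 105 + 3·157 − 5·821 = -3599
  X = -47 + 2·105 + 2·(-3599) = -7035
  T = -28 − (-3599) − 5·(-7035) = 38746
T: -3098 − 38746 = -41844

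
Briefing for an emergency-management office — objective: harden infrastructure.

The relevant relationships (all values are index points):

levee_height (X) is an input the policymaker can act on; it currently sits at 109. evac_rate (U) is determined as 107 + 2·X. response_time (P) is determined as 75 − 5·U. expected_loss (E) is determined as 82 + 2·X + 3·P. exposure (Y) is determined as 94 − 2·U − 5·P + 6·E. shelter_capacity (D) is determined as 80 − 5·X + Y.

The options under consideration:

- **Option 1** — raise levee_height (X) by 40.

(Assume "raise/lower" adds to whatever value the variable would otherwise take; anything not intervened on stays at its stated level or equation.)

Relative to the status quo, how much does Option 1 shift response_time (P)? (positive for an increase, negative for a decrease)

Baseline:
  X = 109
  U = 107 + 2·109 = 325
  P = 75 − 5·325 = -1550
Option 1 (X + 40):
  X = 109 + 40 = 149
  U = 107 + 2·149 = 405
  P = 75 − 5·405 = -1950
Change in P: -1950 − (-1550) = -400

-400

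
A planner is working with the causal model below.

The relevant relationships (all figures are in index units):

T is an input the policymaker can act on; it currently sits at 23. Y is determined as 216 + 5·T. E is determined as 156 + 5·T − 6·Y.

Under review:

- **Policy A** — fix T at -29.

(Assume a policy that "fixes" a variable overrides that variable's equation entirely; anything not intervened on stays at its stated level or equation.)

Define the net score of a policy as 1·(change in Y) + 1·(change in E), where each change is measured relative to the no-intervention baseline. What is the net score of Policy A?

Baseline:
  T = 23
  Y = 216 + 5·23 = 331
  E = 156 + 5·23 − 6·331 = -1715
Policy A (T := -29):
  T = -29
  Y = 216 + 5·(-29) = 71
  E = 156 + 5·(-29) − 6·71 = -415
ΔY = 71 − 331 = -260; ΔE = -415 − (-1715) = 1300
Score = 1·(-260) + 1·1300 = 1040

1040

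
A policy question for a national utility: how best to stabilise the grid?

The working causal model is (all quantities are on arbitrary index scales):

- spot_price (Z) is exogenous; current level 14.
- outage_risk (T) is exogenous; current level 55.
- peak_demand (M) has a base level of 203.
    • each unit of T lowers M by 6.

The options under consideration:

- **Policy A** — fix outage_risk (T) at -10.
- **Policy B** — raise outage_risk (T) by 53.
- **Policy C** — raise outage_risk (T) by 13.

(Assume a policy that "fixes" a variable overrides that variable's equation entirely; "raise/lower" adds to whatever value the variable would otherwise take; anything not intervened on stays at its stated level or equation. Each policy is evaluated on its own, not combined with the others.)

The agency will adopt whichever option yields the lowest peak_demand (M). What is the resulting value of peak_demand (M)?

-445

Policy A (T := -10):
  T = -10
  M = 203 − 6·(-10) = 263
Policy B (T + 53):
  T = 55 + 53 = 108
  M = 203 − 6·108 = -445
Policy C (T + 13):
  T = 55 + 13 = 68
  M = 203 − 6·68 = -205
Comparing — Policy A: M=263, Policy B: M=-445, Policy C: M=-205. Lowest is -445 (Policy B).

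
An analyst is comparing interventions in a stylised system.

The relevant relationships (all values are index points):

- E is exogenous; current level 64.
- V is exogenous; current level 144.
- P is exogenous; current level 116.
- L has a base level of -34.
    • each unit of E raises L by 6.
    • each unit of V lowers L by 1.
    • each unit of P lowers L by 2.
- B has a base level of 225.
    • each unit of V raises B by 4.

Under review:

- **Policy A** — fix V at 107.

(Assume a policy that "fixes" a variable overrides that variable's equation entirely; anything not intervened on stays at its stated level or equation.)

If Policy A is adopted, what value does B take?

653

Policy A (V := 107):
  V = 107
  B = 225 + 4·107 = 653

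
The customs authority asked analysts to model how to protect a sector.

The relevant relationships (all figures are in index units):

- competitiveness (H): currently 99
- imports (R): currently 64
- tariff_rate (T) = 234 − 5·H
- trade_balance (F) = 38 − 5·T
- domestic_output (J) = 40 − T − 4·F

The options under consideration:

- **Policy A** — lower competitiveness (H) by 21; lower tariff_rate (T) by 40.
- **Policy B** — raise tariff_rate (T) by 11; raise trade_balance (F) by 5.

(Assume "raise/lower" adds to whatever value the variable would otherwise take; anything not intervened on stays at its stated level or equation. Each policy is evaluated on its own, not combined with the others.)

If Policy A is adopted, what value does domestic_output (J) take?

-3836

Policy A (H − 21, T − 40):
  H = 99 − 21 = 78
  T = 234 − 5·78 (−40 from intervention) = -196
  F = 38 − 5·(-196) = 1018
  J = 40 − (-196) − 4·1018 = -3836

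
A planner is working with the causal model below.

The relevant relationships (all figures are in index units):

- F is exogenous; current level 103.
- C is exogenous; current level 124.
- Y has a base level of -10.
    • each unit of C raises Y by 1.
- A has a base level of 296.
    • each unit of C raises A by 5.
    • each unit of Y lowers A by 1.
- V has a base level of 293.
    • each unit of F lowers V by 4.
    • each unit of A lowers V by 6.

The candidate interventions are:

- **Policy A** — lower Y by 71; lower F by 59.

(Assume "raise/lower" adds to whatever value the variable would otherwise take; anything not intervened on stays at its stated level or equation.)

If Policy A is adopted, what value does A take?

873

Policy A (Y − 71, F − 59):
  C = 124
  Y = -10 + 124 (−71 from intervention) = 43
  A = 296 + 5·124 − 43 = 873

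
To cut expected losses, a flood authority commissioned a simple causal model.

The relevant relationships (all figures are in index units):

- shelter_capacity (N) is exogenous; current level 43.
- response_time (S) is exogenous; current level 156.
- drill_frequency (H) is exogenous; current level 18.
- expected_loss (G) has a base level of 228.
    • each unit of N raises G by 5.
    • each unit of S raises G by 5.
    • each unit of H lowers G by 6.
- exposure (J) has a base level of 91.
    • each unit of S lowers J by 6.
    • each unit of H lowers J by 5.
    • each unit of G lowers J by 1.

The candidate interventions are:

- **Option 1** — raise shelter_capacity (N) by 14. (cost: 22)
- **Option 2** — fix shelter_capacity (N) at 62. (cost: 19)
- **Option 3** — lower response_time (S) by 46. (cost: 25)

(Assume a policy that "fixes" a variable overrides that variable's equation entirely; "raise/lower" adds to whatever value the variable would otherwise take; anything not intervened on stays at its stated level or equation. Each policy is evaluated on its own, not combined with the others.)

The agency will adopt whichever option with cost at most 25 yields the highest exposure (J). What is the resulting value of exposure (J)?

Option 1 (N + 14):
  N = 43 + 14 = 57
  S = 156
  H = 18
  G = 228 + 5·57 + 5·156 − 6·18 = 1185
  J = 91 − 6·156 − 5·18 − 1185 = -2120
Option 2 (N := 62):
  N = 62
  S = 156
  H = 18
  G = 228 + 5·62 + 5·156 − 6·18 = 1210
  J = 91 − 6·156 − 5·18 − 1210 = -2145
Option 3 (S − 46):
  N = 43
  S = 156 − 46 = 110
  H = 18
  G = 228 + 5·43 + 5·110 − 6·18 = 885
  J = 91 − 6·110 − 5·18 − 885 = -1544
Comparing — Option 1: J=-2120, Option 2: J=-2145, Option 3: J=-1544. Highest is -1544 (Option 3).

-1544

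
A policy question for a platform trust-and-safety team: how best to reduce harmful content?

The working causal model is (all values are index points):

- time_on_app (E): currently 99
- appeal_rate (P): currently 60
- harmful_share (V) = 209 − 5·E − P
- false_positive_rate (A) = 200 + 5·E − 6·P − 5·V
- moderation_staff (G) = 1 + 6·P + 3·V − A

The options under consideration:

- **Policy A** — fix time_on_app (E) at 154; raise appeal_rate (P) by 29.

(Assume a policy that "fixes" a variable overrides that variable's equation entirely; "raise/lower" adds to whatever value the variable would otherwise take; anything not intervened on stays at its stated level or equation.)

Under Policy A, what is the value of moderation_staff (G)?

Policy A (E := 154, P + 29):
  E = 154
  P = 60 + 29 = 89
  V = 209 − 5·154 − 89 = -650
  A = 200 + 5·154 − 6·89 − 5·(-650) = 3686
  G = 1 + 6·89 + 3·(-650) − 3686 = -5101

-5101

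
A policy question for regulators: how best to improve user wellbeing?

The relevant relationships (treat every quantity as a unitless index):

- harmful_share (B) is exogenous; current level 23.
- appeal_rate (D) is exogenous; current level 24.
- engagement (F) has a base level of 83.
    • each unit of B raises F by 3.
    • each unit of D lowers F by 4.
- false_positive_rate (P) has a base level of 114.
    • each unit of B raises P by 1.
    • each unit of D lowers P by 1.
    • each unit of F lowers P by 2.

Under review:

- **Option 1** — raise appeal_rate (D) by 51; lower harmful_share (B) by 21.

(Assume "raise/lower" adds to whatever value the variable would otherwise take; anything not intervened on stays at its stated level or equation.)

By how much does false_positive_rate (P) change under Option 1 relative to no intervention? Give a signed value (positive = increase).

462

Baseline:
  B = 23
  D = 24
  F = 83 + 3·23 − 4·24 = 56
  P = 114 + 23 − 24 − 2·56 = 1
Option 1 (D + 51, B − 21):
  B = 23 − 21 = 2
  D = 24 + 51 = 75
  F = 83 + 3·2 − 4·75 = -211
  P = 114 + 2 − 75 − 2·(-211) = 463
Change in P: 463 − 1 = 462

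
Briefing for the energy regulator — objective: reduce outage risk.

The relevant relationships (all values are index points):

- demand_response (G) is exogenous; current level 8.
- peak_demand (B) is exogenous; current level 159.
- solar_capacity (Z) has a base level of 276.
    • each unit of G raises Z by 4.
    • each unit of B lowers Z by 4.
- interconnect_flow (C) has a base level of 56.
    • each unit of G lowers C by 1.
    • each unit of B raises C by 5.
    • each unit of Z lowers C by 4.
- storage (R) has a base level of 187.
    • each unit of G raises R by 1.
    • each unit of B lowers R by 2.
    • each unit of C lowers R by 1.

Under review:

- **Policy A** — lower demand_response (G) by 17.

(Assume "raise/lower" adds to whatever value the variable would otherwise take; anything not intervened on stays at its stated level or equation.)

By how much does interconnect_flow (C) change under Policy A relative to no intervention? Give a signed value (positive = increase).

Baseline:
  G = 8
  B = 159
  Z = 276 + 4·8 − 4·159 = -328
  C = 56 − 8 + 5·159 − 4·(-328) = 2155
Policy A (G − 17):
  G = 8 − 17 = -9
  B = 159
  Z = 276 + 4·(-9) − 4·159 = -396
  C = 56 − (-9) + 5·159 − 4·(-396) = 2444
Change in C: 2444 − 2155 = 289

289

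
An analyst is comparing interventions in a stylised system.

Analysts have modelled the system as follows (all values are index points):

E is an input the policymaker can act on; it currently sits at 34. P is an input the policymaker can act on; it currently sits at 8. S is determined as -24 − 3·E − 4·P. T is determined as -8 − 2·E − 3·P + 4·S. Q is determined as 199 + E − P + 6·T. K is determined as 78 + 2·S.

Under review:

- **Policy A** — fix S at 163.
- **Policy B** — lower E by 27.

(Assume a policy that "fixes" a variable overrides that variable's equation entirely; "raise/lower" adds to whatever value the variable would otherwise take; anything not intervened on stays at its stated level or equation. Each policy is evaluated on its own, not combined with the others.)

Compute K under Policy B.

-76

Policy B (E − 27):
  E = 34 − 27 = 7
  P = 8
  S = -24 − 3·7 − 4·8 = -77
  K = 78 + 2·(-77) = -76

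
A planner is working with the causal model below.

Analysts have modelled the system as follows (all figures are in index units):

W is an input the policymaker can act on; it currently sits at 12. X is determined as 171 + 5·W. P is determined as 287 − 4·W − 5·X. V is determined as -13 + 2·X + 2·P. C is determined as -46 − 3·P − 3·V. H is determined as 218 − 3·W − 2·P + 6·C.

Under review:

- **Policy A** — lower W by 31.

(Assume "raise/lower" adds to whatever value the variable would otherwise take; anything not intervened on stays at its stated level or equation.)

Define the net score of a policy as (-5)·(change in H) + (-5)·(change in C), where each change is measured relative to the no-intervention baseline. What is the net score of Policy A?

Baseline:
  W = 12
  X = 171 + 5·12 = 231
  P = 287 − 4·12 − 5·231 = -916
  V = -13 + 2·231 + 2·(-916) = -1383
  C = -46 − 3·(-916) − 3·(-1383) = 6851
  H = 218 − 3·12 − 2·(-916) + 6·6851 = 43120
Policy A (W − 31):
  W = 12 − 31 = -19
  X = 171 + 5·(-19) = 76
  P = 287 − 4·(-19) − 5·76 = -17
  V = -13 + 2·76 + 2·(-17) = 105
  C = -46 − 3·(-17) − 3·105 = -310
  H = 218 − 3·(-19) − 2·(-17) + 6·(-310) = -1551
ΔH = -1551 − 43120 = -44671; ΔC = -310 − 6851 = -7161
Score = (-5)·(-44671) + (-5)·(-7161) = 259160

259160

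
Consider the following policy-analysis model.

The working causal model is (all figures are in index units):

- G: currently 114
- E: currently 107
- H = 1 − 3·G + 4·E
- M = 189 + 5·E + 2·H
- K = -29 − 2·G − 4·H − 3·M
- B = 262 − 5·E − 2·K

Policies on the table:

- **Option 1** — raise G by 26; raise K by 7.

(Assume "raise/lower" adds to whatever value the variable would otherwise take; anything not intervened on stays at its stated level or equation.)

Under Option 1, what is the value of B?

4855

Option 1 (G + 26, K + 7):
  G = 114 + 26 = 140
  E = 107
  H = 1 − 3·140 + 4·107 = 9
  M = 189 + 5·107 + 2·9 = 742
  K = -29 − 2·140 − 4·9 − 3·742 (+7 from intervention) = -2564
  B = 262 − 5·107 − 2·(-2564) = 4855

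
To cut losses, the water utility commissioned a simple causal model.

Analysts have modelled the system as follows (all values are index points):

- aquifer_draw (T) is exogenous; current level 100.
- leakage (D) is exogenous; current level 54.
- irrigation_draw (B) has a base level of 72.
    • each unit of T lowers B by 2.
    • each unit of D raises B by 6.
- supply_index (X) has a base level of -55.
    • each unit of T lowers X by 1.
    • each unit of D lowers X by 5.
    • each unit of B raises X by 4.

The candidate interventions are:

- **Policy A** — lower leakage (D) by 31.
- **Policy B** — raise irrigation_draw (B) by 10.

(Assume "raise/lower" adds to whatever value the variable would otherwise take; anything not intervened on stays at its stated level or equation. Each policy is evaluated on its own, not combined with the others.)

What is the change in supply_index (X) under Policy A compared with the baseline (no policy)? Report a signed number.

Baseline:
  T = 100
  D = 54
  B = 72 − 2·100 + 6·54 = 196
  X = -55 − 100 − 5·54 + 4·196 = 359
Policy A (D − 31):
  T = 100
  D = 54 − 31 = 23
  B = 72 − 2·100 + 6·23 = 10
  X = -55 − 100 − 5·23 + 4·10 = -230
Change in X: -230 − 359 = -589

-589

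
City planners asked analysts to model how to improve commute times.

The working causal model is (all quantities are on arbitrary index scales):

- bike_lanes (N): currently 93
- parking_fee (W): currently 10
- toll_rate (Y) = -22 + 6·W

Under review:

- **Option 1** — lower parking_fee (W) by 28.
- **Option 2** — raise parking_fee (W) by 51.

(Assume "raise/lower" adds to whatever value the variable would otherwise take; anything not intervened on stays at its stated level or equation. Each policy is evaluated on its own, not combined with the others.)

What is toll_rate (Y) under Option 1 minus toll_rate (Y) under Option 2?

Option 1 (W − 28):
  W = 10 − 28 = -18
  Y = -22 + 6·(-18) = -130
Option 2 (W + 51):
  W = 10 + 51 = 61
  Y = -22 + 6·61 = 344
Y: -130 − 344 = -474

-474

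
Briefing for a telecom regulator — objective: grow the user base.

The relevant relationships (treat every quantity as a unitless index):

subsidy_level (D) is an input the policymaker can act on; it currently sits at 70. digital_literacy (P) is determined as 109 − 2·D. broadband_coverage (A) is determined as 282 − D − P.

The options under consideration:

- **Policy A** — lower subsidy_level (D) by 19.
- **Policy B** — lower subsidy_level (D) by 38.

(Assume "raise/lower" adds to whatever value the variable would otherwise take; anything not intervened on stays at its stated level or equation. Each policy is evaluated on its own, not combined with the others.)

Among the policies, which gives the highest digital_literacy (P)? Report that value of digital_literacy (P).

45

Policy A (D − 19):
  D = 70 − 19 = 51
  P = 109 − 2·51 = 7
Policy B (D − 38):
  D = 70 − 38 = 32
  P = 109 − 2·32 = 45
Comparing — Policy A: P=7, Policy B: P=45. Highest is 45 (Policy B).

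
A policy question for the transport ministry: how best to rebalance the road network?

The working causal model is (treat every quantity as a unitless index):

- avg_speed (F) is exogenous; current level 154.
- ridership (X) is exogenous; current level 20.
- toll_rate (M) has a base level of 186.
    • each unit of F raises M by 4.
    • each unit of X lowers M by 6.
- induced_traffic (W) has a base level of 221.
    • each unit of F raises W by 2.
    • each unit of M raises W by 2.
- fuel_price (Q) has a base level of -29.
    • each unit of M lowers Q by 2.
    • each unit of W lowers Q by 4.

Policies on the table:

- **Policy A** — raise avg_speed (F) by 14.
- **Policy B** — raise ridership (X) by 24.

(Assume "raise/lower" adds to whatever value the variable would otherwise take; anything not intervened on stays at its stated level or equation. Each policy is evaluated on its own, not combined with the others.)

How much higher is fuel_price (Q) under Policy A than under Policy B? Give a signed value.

Policy A (F + 14):
  F = 154 + 14 = 168
  X = 20
  M = 186 + 4·168 − 6·20 = 738
  W = 221 + 2·168 + 2·738 = 2033
  Q = -29 − 2·738 − 4·2033 = -9637
Policy B (X + 24):
  F = 154
  X = 20 + 24 = 44
  M = 186 + 4·154 − 6·44 = 538
  W = 221 + 2·154 + 2·538 = 1605
  Q = -29 − 2·538 − 4·1605 = -7525
Q: -9637 − (-7525) = -2112

-2112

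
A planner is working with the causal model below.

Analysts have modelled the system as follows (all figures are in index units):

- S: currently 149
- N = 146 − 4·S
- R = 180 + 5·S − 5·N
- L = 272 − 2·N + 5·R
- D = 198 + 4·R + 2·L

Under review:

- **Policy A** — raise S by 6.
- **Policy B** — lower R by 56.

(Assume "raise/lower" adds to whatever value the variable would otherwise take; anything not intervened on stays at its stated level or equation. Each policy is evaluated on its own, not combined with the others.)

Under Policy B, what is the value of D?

46208

Policy B (R − 56):
  S = 149
  N = 146 − 4·149 = -450
  R = 180 + 5·149 − 5·(-450) (−56 from intervention) = 3119
  L = 272 − 2·(-450) + 5·3119 = 16767
  D = 198 + 4·3119 + 2·16767 = 46208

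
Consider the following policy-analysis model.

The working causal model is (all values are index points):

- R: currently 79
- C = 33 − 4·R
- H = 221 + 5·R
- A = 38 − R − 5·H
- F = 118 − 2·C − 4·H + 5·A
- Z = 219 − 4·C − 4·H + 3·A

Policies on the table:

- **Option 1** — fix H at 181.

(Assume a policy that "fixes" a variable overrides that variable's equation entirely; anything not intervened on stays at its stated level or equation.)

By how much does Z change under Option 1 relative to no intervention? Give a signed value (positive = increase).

8265

Baseline:
  R = 79
  C = 33 − 4·79 = -283
  H = 221 + 5·79 = 616
  A = 38 − 79 − 5·616 = -3121
  Z = 219 − 4·(-283) − 4·616 + 3·(-3121) = -10476
Option 1 (H := 181):
  R = 79
  C = 33 − 4·79 = -283
  H = 181
  A = 38 − 79 − 5·181 = -946
  Z = 219 − 4·(-283) − 4·181 + 3·(-946) = -2211
Change in Z: -2211 − (-10476) = 8265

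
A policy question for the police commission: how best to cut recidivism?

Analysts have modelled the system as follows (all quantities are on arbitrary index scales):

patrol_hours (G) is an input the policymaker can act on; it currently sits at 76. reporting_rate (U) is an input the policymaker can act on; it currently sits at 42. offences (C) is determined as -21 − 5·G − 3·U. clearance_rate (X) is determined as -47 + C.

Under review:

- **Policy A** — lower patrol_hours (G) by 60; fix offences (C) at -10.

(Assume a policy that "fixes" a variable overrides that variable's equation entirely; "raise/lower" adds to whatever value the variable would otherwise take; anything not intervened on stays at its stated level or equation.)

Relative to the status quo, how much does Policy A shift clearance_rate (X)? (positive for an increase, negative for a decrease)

517

Baseline:
  G = 76
  U = 42
  C = -21 − 5·76 − 3·42 = -527
  X = -47 + (-527) = -574
Policy A (G − 60, C := -10):
  G = 76 − 60 = 16
  U = 42
  C = -10
  X = -47 + (-10) = -57
Change in X: -57 − (-574) = 517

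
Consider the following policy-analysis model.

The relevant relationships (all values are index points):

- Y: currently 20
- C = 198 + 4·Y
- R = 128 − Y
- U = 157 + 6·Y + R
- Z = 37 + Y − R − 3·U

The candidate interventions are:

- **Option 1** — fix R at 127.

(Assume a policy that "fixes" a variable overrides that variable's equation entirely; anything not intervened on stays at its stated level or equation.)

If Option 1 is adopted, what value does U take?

Option 1 (R := 127):
  Y = 20
  R = 127
  U = 157 + 6·20 + 127 = 404

404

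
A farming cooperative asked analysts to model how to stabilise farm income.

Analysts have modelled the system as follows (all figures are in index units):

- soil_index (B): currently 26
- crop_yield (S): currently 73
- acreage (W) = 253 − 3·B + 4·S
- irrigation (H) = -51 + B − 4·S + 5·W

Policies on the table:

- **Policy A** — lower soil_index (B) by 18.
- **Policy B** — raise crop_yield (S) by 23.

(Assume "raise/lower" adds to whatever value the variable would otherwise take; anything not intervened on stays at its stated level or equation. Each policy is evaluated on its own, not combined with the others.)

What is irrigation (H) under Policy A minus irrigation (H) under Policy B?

-116

Policy A (B − 18):
  B = 26 − 18 = 8
  S = 73
  W = 253 − 3·8 + 4·73 = 521
  H = -51 + 8 − 4·73 + 5·521 = 2270
Policy B (S + 23):
  B = 26
  S = 73 + 23 = 96
  W = 253 − 3·26 + 4·96 = 559
  H = -51 + 26 − 4·96 + 5·559 = 2386
H: 2270 − 2386 = -116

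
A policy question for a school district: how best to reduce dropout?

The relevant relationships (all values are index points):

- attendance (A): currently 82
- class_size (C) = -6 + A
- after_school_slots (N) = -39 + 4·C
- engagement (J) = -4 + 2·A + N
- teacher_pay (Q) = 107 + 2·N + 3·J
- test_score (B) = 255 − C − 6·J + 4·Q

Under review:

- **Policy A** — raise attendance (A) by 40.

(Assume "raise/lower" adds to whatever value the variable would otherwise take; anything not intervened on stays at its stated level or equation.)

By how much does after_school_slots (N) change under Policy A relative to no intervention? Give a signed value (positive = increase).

Baseline:
  A = 82
  C = -6 + 82 = 76
  N = -39 + 4·76 = 265
Policy A (A + 40):
  A = 82 + 40 = 122
  C = -6 + 122 = 116
  N = -39 + 4·116 = 425
Change in N: 425 − 265 = 160

160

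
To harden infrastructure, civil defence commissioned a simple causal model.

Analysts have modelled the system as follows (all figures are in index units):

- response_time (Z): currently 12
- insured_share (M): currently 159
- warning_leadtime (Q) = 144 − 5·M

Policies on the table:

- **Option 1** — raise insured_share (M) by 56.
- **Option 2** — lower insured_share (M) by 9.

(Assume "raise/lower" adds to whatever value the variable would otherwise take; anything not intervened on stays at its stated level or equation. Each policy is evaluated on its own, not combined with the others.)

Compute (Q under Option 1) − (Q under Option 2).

-325

Option 1 (M + 56):
  M = 159 + 56 = 215
  Q = 144 − 5·215 = -931
Option 2 (M − 9):
  M = 159 − 9 = 150
  Q = 144 − 5·150 = -606
Q: -931 − (-606) = -325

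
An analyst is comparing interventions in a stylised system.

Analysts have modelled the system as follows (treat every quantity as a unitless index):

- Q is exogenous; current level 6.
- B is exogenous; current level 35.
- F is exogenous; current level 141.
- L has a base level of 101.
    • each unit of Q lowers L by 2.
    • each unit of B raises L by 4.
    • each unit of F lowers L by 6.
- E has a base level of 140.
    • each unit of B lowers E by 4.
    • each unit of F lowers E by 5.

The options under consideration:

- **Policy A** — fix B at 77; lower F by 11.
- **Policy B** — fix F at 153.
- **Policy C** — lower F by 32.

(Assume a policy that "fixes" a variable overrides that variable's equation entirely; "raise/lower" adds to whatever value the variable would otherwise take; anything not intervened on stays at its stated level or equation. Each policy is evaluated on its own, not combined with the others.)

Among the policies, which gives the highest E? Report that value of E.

-545

Policy A (B := 77, F − 11):
  B = 77
  F = 141 − 11 = 130
  E = 140 − 4·77 − 5·130 = -818
Policy B (F := 153):
  B = 35
  F = 153
  E = 140 − 4·35 − 5·153 = -765
Policy C (F − 32):
  B = 35
  F = 141 − 32 = 109
  E = 140 − 4·35 − 5·109 = -545
Comparing — Policy A: E=-818, Policy B: E=-765, Policy C: E=-545. Highest is -545 (Policy C).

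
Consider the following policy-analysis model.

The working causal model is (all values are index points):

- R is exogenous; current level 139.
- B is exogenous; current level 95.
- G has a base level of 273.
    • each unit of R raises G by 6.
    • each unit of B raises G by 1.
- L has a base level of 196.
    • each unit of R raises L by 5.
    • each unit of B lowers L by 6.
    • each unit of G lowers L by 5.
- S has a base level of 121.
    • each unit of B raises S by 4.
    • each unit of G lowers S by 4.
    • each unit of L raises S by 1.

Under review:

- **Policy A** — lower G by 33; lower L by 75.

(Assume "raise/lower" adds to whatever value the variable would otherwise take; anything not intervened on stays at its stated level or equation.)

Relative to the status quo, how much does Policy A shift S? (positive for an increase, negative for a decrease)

Baseline:
  R = 139
  B = 95
  G = 273 + 6·139 + 95 = 1202
  L = 196 + 5·139 − 6·95 − 5·1202 = -5689
  S = 121 + 4·95 − 4·1202 + (-5689) = -9996
Policy A (G − 33, L − 75):
  R = 139
  B = 95
  G = 273 + 6·139 + 95 (−33 from intervention) = 1169
  L = 196 + 5·139 − 6·95 − 5·1169 (−75 from intervention) = -5599
  S = 121 + 4·95 − 4·1169 + (-5599) = -9774
Change in S: -9774 − (-9996) = 222

222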